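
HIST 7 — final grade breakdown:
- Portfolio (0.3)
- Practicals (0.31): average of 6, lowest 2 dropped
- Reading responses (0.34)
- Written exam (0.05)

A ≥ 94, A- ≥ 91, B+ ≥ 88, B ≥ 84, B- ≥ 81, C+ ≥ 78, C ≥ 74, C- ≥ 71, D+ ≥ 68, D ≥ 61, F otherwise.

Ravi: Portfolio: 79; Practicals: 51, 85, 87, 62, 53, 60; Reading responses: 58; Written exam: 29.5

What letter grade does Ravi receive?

D

Practicals: drop 51, 53 → average of remaining 4 = 294/4 = 73.5
Weighted total:
  Portfolio 79 × 0.3 = 23.7
  Practicals 73.5 × 0.31 = 22.785
  Reading responses 58 × 0.34 = 19.72
  Written exam 29.5 × 0.05 = 1.475
Sum = 67.68
67.68 is ≥ 61 and < 68 → D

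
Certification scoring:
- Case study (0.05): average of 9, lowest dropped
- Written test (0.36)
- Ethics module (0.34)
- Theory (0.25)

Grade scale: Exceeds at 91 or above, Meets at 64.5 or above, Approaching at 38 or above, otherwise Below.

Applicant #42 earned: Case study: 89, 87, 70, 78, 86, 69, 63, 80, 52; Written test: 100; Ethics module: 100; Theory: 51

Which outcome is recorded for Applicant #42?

Case study: drop 52 → average of remaining 8 = 622/8 = 77.75
Weighted total:
  Case study 77.75 × 0.05 = 3.8875
  Written test 100 × 0.36 = 36
  Ethics module 100 × 0.34 = 34
  Theory 51 × 0.25 = 12.75
Sum = 86.6375
86.6375 is ≥ 64.5 and < 91 → Meets

Meets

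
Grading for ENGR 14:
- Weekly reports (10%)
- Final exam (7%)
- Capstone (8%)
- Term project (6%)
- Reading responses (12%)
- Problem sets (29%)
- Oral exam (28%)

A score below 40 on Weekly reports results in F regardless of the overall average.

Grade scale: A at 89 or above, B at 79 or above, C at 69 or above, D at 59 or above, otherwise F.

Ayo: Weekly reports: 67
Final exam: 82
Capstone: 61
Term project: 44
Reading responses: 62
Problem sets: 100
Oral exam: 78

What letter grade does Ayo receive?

Weekly reports score 67 ≥ 40: minimum met.
Weighted total:
  Weekly reports 67 × 0.1 = 6.7
  Final exam 82 × 0.07 = 5.74
  Capstone 61 × 0.08 = 4.88
  Term project 44 × 0.06 = 2.64
  Reading responses 62 × 0.12 = 7.44
  Problem sets 100 × 0.29 = 29
  Oral exam 78 × 0.28 = 21.84
Sum = 78.24
78.24 is ≥ 69 and < 79 → C

C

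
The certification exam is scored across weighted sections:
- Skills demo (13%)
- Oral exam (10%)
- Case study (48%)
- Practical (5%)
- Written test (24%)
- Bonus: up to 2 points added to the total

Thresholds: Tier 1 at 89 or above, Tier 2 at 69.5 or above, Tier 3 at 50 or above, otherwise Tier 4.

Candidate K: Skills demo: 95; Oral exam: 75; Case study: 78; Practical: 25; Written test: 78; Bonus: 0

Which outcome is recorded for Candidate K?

Tier 2

Weighted total:
  Skills demo 95 × 0.13 = 12.35
  Oral exam 75 × 0.1 = 7.5
  Case study 78 × 0.48 = 37.44
  Practical 25 × 0.05 = 1.25
  Written test 78 × 0.24 = 18.72
Sum = 77.26
Bonus: 77.26 + 0 = 77.26
77.26 is ≥ 69.5 and < 89 → Tier 2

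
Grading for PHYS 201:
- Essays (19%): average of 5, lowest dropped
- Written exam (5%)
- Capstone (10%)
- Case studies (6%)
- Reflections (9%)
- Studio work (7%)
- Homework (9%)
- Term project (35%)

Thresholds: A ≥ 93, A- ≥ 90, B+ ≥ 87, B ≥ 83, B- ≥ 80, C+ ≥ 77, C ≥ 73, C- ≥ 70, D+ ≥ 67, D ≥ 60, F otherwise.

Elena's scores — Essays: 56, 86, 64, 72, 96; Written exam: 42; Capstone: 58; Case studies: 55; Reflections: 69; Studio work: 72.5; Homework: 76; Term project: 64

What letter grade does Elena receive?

D

Essays: drop 56 → average of remaining 4 = 318/4 = 79.5
Weighted total:
  Essays 79.5 × 0.19 = 15.105
  Written exam 42 × 0.05 = 2.1
  Capstone 58 × 0.1 = 5.8
  Case studies 55 × 0.06 = 3.3
  Reflections 69 × 0.09 = 6.21
  Studio work 72.5 × 0.07 = 5.075
  Homework 76 × 0.09 = 6.84
  Term project 64 × 0.35 = 22.4
Sum = 66.83
66.83 is ≥ 60 and < 67 → D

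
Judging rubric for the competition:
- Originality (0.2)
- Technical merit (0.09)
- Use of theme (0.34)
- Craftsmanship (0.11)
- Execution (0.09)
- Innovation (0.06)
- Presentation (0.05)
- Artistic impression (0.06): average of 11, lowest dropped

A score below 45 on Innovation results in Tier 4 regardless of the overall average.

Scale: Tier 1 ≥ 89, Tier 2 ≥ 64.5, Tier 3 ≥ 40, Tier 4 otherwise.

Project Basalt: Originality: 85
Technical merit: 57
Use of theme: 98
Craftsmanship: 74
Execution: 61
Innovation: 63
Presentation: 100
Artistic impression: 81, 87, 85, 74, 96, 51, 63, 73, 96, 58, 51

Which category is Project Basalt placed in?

Artistic impression: drop 51 → average of remaining 10 = 764/10 = 76.4
Innovation score 63 ≥ 45: minimum met.
Weighted total:
  Originality 85 × 0.2 = 17
  Technical merit 57 × 0.09 = 5.13
  Use of theme 98 × 0.34 = 33.32
  Craftsmanship 74 × 0.11 = 8.14
  Execution 61 × 0.09 = 5.49
  Innovation 63 × 0.06 = 3.78
  Presentation 100 × 0.05 = 5
  Artistic impression 76.4 × 0.06 = 4.584
Sum = 82.444
82.444 is ≥ 64.5 and < 89 → Tier 2

Tier 2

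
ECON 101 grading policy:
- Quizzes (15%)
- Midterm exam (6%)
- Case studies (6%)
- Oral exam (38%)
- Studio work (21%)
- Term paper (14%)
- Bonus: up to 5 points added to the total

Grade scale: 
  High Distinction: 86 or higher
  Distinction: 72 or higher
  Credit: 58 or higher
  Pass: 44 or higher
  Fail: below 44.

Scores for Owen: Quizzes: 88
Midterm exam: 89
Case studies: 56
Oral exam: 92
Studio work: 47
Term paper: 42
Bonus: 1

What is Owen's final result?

Weighted total:
  Quizzes 88 × 0.15 = 13.2
  Midterm exam 89 × 0.06 = 5.34
  Case studies 56 × 0.06 = 3.36
  Oral exam 92 × 0.38 = 34.96
  Studio work 47 × 0.21 = 9.87
  Term paper 42 × 0.14 = 5.88
Sum = 72.61
Bonus: 72.61 + 1 = 73.61
73.61 is ≥ 72 and < 86 → Distinction

Distinction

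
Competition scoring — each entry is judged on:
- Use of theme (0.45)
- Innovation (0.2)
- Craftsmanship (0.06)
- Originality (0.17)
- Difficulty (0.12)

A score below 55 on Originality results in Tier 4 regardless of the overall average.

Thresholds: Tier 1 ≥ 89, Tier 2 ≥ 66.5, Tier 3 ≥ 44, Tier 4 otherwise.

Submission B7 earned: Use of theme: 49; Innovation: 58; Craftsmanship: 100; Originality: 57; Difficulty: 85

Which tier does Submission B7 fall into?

Originality score 57 ≥ 55: minimum met.
Weighted total:
  Use of theme 49 × 0.45 = 22.05
  Innovation 58 × 0.2 = 11.6
  Craftsmanship 100 × 0.06 = 6
  Originality 57 × 0.17 = 9.69
  Difficulty 85 × 0.12 = 10.2
Sum = 59.54
59.54 is ≥ 44 and < 66.5 → Tier 3

Tier 3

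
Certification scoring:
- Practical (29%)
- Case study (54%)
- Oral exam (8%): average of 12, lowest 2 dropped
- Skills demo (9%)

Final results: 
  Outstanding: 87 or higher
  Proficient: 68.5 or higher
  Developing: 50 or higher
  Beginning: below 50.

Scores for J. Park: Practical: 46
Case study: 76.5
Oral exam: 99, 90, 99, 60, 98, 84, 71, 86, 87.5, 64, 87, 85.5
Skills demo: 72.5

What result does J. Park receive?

Developing

Oral exam: drop 60, 64 → average of remaining 10 = 887/10 = 88.7
Weighted total:
  Practical 46 × 0.29 = 13.34
  Case study 76.5 × 0.54 = 41.31
  Oral exam 88.7 × 0.08 = 7.096
  Skills demo 72.5 × 0.09 = 6.525
Sum = 68.271
68.271 is ≥ 50 and < 68.5 → Developing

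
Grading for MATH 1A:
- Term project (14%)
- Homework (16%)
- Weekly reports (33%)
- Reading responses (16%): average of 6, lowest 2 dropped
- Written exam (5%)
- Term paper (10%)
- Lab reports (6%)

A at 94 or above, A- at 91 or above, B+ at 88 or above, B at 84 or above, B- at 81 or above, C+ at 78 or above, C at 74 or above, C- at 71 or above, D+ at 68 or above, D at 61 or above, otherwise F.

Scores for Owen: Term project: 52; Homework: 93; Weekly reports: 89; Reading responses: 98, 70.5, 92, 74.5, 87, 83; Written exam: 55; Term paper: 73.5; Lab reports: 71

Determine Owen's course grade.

C+

Reading responses: drop 70.5, 74.5 → average of remaining 4 = 360/4 = 90
Weighted total:
  Term project 52 × 0.14 = 7.28
  Homework 93 × 0.16 = 14.88
  Weekly reports 89 × 0.33 = 29.37
  Reading responses 90 × 0.16 = 14.4
  Written exam 55 × 0.05 = 2.75
  Term paper 73.5 × 0.1 = 7.35
  Lab reports 71 × 0.06 = 4.26
Sum = 80.29
80.29 is ≥ 78 and < 81 → C+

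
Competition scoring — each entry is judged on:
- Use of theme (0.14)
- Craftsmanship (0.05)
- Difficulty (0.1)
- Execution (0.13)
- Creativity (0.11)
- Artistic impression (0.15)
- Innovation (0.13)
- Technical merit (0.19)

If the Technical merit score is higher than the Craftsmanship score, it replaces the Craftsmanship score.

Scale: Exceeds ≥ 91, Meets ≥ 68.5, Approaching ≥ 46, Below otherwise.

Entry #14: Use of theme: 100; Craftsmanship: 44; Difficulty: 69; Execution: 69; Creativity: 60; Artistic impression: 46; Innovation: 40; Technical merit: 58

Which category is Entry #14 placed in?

Technical merit (58) > Craftsmanship (44), so Craftsmanship counts as 58.
Weighted total:
  Use of theme 100 × 0.14 = 14
  Craftsmanship 58 × 0.05 = 2.9
  Difficulty 69 × 0.1 = 6.9
  Execution 69 × 0.13 = 8.97
  Creativity 60 × 0.11 = 6.6
  Artistic impression 46 × 0.15 = 6.9
  Innovation 40 × 0.13 = 5.2
  Technical merit 58 × 0.19 = 11.02
Sum = 62.49
62.49 is ≥ 46 and < 68.5 → Approaching

Approaching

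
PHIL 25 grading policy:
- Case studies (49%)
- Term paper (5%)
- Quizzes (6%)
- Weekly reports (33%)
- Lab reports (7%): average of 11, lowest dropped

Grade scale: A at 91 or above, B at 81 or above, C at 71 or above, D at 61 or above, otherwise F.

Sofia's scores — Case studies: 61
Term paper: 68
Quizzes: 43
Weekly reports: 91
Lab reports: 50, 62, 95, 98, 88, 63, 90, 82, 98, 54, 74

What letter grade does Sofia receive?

C

Lab reports: drop 50 → average of remaining 10 = 804/10 = 80.4
Weighted total:
  Case studies 61 × 0.49 = 29.89
  Term paper 68 × 0.05 = 3.4
  Quizzes 43 × 0.06 = 2.58
  Weekly reports 91 × 0.33 = 30.03
  Lab reports 80.4 × 0.07 = 5.628
Sum = 71.528
71.528 is ≥ 71 and < 81 → C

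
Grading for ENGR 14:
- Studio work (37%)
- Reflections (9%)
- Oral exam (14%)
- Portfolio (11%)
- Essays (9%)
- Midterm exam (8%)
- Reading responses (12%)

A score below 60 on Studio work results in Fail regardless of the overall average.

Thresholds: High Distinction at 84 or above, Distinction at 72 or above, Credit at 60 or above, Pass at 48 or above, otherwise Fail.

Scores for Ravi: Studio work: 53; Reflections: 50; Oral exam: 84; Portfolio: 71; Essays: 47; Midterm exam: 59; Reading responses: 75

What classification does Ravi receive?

Studio work score 53 < 60: minimum not met.
Weighted total:
  Studio work 53 × 0.37 = 19.61
  Reflections 50 × 0.09 = 4.5
  Oral exam 84 × 0.14 = 11.76
  Portfolio 71 × 0.11 = 7.81
  Essays 47 × 0.09 = 4.23
  Midterm exam 59 × 0.08 = 4.72
  Reading responses 75 × 0.12 = 9
Sum = 61.63
Because the Studio work minimum was not met, the result is Fail.

Fail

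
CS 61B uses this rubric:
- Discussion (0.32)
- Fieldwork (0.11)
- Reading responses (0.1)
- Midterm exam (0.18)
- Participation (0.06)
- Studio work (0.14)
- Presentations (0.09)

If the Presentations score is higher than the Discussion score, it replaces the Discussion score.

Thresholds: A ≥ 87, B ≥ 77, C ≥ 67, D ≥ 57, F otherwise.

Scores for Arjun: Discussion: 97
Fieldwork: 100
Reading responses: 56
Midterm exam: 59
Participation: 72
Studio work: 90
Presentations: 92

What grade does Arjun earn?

B

Presentations (92) ≤ Discussion (97), so Discussion stays at 97.
Weighted total:
  Discussion 97 × 0.32 = 31.04
  Fieldwork 100 × 0.11 = 11
  Reading responses 56 × 0.1 = 5.6
  Midterm exam 59 × 0.18 = 10.62
  Participation 72 × 0.06 = 4.32
  Studio work 90 × 0.14 = 12.6
  Presentations 92 × 0.09 = 8.28
Sum = 83.46
83.46 is ≥ 77 and < 87 → B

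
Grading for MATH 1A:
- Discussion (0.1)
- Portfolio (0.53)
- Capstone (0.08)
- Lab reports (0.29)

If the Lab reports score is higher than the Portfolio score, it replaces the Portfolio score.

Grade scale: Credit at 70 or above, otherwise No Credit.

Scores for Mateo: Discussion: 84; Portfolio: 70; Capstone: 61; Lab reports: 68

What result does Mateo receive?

Lab reports (68) ≤ Portfolio (70), so Portfolio stays at 70.
Weighted total:
  Discussion 84 × 0.1 = 8.4
  Portfolio 70 × 0.53 = 37.1
  Capstone 61 × 0.08 = 4.88
  Lab reports 68 × 0.29 = 19.72
Sum = 70.1
70.1 ≥ 70 → Credit

Credit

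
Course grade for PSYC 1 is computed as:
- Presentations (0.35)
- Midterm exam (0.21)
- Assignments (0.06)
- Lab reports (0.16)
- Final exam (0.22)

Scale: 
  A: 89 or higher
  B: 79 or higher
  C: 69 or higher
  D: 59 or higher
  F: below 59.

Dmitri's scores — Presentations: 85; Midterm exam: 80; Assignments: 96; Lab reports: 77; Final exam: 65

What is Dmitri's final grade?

Weighted total:
  Presentations 85 × 0.35 = 29.75
  Midterm exam 80 × 0.21 = 16.8
  Assignments 96 × 0.06 = 5.76
  Lab reports 77 × 0.16 = 12.32
  Final exam 65 × 0.22 = 14.3
Sum = 78.93
78.93 is ≥ 69 and < 79 → C

C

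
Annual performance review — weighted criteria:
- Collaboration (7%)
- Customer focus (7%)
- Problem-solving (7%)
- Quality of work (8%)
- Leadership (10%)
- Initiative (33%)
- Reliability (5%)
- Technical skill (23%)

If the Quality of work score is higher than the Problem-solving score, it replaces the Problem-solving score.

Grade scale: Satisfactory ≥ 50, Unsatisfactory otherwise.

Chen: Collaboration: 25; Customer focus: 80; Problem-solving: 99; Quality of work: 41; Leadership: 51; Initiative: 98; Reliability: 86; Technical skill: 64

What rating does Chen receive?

Quality of work (41) ≤ Problem-solving (99), so Problem-solving stays at 99.
Weighted total:
  Collaboration 25 × 0.07 = 1.75
  Customer focus 80 × 0.07 = 5.6
  Problem-solving 99 × 0.07 = 6.93
  Quality of work 41 × 0.08 = 3.28
  Leadership 51 × 0.1 = 5.1
  Initiative 98 × 0.33 = 32.34
  Reliability 86 × 0.05 = 4.3
  Technical skill 64 × 0.23 = 14.72
Sum = 74.02
74.02 ≥ 50 → Satisfactory

Satisfactory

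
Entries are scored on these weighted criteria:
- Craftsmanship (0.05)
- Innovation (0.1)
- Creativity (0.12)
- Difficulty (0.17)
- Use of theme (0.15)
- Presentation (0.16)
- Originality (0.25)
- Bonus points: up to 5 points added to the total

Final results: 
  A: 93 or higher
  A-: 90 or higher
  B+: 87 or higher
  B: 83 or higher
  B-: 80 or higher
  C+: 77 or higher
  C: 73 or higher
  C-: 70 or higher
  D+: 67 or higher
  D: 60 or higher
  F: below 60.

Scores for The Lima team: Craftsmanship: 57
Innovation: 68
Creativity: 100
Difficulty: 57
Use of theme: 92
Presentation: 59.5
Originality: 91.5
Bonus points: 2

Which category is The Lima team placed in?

C+

Weighted total:
  Craftsmanship 57 × 0.05 = 2.85
  Innovation 68 × 0.1 = 6.8
  Creativity 100 × 0.12 = 12
  Difficulty 57 × 0.17 = 9.69
  Use of theme 92 × 0.15 = 13.8
  Presentation 59.5 × 0.16 = 9.52
  Originality 91.5 × 0.25 = 22.875
Sum = 77.535
Bonus points: 77.535 + 2 = 79.535
79.535 is ≥ 77 and < 80 → C+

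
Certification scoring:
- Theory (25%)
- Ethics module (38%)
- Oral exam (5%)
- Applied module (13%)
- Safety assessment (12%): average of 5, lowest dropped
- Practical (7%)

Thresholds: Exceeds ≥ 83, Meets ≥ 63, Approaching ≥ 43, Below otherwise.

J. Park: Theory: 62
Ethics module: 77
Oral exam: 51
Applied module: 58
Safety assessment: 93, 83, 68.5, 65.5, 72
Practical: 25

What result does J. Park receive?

Safety assessment: drop 65.5 → average of remaining 4 = 316.5/4 = 79.125
Weighted total:
  Theory 62 × 0.25 = 15.5
  Ethics module 77 × 0.38 = 29.26
  Oral exam 51 × 0.05 = 2.55
  Applied module 58 × 0.13 = 7.54
  Safety assessment 79.125 × 0.12 = 9.495
  Practical 25 × 0.07 = 1.75
Sum = 66.095
66.095 is ≥ 63 and < 83 → Meets

Meets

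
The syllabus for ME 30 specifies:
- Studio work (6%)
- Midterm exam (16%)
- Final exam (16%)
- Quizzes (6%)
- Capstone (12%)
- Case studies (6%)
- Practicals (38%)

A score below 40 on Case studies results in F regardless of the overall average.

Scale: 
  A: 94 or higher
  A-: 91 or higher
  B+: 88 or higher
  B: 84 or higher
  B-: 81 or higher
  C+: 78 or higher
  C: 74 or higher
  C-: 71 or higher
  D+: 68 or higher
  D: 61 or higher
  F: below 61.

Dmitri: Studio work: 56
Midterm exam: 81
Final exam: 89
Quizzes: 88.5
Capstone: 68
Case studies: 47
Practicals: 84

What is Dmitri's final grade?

Case studies score 47 ≥ 40: minimum met.
Weighted total:
  Studio work 56 × 0.06 = 3.36
  Midterm exam 81 × 0.16 = 12.96
  Final exam 89 × 0.16 = 14.24
  Quizzes 88.5 × 0.06 = 5.31
  Capstone 68 × 0.12 = 8.16
  Case studies 47 × 0.06 = 2.82
  Practicals 84 × 0.38 = 31.92
Sum = 78.77
78.77 is ≥ 78 and < 81 → C+

C+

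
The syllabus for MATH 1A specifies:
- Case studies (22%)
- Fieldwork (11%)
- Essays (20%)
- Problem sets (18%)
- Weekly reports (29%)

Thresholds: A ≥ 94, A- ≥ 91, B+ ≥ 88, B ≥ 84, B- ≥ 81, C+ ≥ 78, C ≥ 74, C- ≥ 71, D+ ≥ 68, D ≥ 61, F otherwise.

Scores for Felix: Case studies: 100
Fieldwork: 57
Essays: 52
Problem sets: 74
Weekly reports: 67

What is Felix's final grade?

C-

Weighted total:
  Case studies 100 × 0.22 = 22
  Fieldwork 57 × 0.11 = 6.27
  Essays 52 × 0.2 = 10.4
  Problem sets 74 × 0.18 = 13.32
  Weekly reports 67 × 0.29 = 19.43
Sum = 71.42
71.42 is ≥ 71 and < 74 → C-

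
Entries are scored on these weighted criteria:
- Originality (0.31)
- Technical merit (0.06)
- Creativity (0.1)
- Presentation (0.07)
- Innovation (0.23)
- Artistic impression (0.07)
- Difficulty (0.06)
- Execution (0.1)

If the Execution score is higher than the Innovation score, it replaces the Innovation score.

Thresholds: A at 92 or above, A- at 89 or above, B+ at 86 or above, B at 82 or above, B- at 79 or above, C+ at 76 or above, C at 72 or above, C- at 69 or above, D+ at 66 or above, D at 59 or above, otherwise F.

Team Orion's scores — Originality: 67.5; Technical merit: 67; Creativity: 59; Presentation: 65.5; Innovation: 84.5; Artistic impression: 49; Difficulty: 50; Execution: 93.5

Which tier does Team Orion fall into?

C

Execution (93.5) > Innovation (84.5), so Innovation counts as 93.5.
Weighted total:
  Originality 67.5 × 0.31 = 20.925
  Technical merit 67 × 0.06 = 4.02
  Creativity 59 × 0.1 = 5.9
  Presentation 65.5 × 0.07 = 4.585
  Innovation 93.5 × 0.23 = 21.505
  Artistic impression 49 × 0.07 = 3.43
  Difficulty 50 × 0.06 = 3
  Execution 93.5 × 0.1 = 9.35
Sum = 72.715
72.715 is ≥ 72 and < 76 → C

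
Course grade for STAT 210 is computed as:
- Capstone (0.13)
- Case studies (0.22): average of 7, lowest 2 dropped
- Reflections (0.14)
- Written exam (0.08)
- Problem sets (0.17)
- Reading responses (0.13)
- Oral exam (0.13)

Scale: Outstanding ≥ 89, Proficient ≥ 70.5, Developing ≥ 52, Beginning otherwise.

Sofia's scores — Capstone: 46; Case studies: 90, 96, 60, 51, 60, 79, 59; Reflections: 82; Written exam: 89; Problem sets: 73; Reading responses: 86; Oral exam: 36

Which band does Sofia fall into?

Case studies: drop 51, 59 → average of remaining 5 = 385/5 = 77
Weighted total:
  Capstone 46 × 0.13 = 5.98
  Case studies 77 × 0.22 = 16.94
  Reflections 82 × 0.14 = 11.48
  Written exam 89 × 0.08 = 7.12
  Problem sets 73 × 0.17 = 12.41
  Reading responses 86 × 0.13 = 11.18
  Oral exam 36 × 0.13 = 4.68
Sum = 69.79
69.79 is ≥ 52 and < 70.5 → Developing

Developing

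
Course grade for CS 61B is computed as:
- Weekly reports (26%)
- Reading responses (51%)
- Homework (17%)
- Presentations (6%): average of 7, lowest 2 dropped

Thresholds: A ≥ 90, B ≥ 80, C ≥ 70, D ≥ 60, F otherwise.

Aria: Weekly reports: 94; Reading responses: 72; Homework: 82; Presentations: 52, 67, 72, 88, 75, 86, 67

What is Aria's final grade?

C

Presentations: drop 52, 67 → average of remaining 5 = 388/5 = 77.6
Weighted total:
  Weekly reports 94 × 0.26 = 24.44
  Reading responses 72 × 0.51 = 36.72
  Homework 82 × 0.17 = 13.94
  Presentations 77.6 × 0.06 = 4.656
Sum = 79.756
79.756 is ≥ 70 and < 80 → C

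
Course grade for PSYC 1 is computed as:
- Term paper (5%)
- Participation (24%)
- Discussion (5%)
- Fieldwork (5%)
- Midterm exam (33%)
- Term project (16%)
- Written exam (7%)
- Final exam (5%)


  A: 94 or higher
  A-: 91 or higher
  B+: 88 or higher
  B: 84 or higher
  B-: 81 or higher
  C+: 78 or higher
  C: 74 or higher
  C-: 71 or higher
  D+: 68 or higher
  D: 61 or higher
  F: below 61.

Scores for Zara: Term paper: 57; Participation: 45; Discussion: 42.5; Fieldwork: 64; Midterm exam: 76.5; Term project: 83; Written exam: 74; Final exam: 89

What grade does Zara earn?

D

Weighted total:
  Term paper 57 × 0.05 = 2.85
  Participation 45 × 0.24 = 10.8
  Discussion 42.5 × 0.05 = 2.125
  Fieldwork 64 × 0.05 = 3.2
  Midterm exam 76.5 × 0.33 = 25.245
  Term project 83 × 0.16 = 13.28
  Written exam 74 × 0.07 = 5.18
  Final exam 89 × 0.05 = 4.45
Sum = 67.13
67.13 is ≥ 61 and < 68 → D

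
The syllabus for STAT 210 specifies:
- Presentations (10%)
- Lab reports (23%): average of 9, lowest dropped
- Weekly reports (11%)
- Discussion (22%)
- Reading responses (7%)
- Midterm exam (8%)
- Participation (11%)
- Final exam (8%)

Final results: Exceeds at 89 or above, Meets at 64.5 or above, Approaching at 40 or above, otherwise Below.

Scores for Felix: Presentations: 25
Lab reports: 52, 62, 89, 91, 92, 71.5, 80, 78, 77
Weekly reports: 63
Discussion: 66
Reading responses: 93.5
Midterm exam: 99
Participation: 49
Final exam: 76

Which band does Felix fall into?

Meets

Lab reports: drop 52 → average of remaining 8 = 640.5/8 = 80.0625
Weighted total:
  Presentations 25 × 0.1 = 2.5
  Lab reports 80.0625 × 0.23 = 18.414375
  Weekly reports 63 × 0.11 = 6.93
  Discussion 66 × 0.22 = 14.52
  Reading responses 93.5 × 0.07 = 6.545
  Midterm exam 99 × 0.08 = 7.92
  Participation 49 × 0.11 = 5.39
  Final exam 76 × 0.08 = 6.08
Sum = 68.299375
68.299375 is ≥ 64.5 and < 89 → Meets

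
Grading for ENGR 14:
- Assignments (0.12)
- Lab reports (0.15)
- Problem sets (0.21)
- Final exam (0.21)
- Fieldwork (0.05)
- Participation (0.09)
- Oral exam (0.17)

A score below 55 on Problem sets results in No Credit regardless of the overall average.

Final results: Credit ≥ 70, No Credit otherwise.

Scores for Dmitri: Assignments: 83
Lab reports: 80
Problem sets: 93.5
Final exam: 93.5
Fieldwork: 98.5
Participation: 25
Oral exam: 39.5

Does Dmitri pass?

Problem sets score 93.5 ≥ 55: minimum met.
Weighted total:
  Assignments 83 × 0.12 = 9.96
  Lab reports 80 × 0.15 = 12
  Problem sets 93.5 × 0.21 = 19.635
  Final exam 93.5 × 0.21 = 19.635
  Fieldwork 98.5 × 0.05 = 4.925
  Participation 25 × 0.09 = 2.25
  Oral exam 39.5 × 0.17 = 6.715
Sum = 75.12
75.12 ≥ 70 → Credit

Credit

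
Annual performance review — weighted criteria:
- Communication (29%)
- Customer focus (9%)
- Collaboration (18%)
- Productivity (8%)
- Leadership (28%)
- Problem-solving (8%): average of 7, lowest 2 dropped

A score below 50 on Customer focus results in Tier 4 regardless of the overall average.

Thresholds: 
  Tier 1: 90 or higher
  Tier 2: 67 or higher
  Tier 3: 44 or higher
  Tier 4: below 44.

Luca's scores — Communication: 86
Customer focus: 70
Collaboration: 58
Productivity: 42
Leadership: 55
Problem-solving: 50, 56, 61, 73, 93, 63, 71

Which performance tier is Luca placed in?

Problem-solving: drop 50, 56 → average of remaining 5 = 361/5 = 72.2
Customer focus score 70 ≥ 50: minimum met.
Weighted total:
  Communication 86 × 0.29 = 24.94
  Customer focus 70 × 0.09 = 6.3
  Collaboration 58 × 0.18 = 10.44
  Productivity 42 × 0.08 = 3.36
  Leadership 55 × 0.28 = 15.4
  Problem-solving 72.2 × 0.08 = 5.776
Sum = 66.216
66.216 is ≥ 44 and < 67 → Tier 3

Tier 3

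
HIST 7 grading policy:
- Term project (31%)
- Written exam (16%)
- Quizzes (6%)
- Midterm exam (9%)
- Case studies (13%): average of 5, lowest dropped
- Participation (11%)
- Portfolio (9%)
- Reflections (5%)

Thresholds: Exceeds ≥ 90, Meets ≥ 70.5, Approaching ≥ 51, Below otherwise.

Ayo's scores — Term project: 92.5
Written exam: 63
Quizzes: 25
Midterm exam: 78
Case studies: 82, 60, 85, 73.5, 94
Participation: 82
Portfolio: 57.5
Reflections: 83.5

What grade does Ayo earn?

Meets

Case studies: drop 60 → average of remaining 4 = 334.5/4 = 83.625
Weighted total:
  Term project 92.5 × 0.31 = 28.675
  Written exam 63 × 0.16 = 10.08
  Quizzes 25 × 0.06 = 1.5
  Midterm exam 78 × 0.09 = 7.02
  Case studies 83.625 × 0.13 = 10.87125
  Participation 82 × 0.11 = 9.02
  Portfolio 57.5 × 0.09 = 5.175
  Reflections 83.5 × 0.05 = 4.175
Sum = 76.51625
76.51625 is ≥ 70.5 and < 90 → Meets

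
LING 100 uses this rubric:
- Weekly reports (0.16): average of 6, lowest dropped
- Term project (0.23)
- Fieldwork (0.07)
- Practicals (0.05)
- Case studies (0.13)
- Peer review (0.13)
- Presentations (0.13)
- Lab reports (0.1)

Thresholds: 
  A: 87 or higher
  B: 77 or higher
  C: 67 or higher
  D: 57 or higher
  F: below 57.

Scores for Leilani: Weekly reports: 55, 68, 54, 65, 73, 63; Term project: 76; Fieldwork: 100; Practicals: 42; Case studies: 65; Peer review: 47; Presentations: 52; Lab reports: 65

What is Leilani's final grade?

Weekly reports: drop 54 → average of remaining 5 = 324/5 = 64.8
Weighted total:
  Weekly reports 64.8 × 0.16 = 10.368
  Term project 76 × 0.23 = 17.48
  Fieldwork 100 × 0.07 = 7
  Practicals 42 × 0.05 = 2.1
  Case studies 65 × 0.13 = 8.45
  Peer review 47 × 0.13 = 6.11
  Presentations 52 × 0.13 = 6.76
  Lab reports 65 × 0.1 = 6.5
Sum = 64.768
64.768 is ≥ 57 and < 67 → D

D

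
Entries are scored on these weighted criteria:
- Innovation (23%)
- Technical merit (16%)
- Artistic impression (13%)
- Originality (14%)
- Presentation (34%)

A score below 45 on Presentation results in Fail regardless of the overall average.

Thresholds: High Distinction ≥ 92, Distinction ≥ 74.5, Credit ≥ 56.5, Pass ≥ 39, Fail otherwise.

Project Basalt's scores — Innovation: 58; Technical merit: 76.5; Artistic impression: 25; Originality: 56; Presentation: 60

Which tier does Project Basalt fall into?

Credit

Presentation score 60 ≥ 45: minimum met.
Weighted total:
  Innovation 58 × 0.23 = 13.34
  Technical merit 76.5 × 0.16 = 12.24
  Artistic impression 25 × 0.13 = 3.25
  Originality 56 × 0.14 = 7.84
  Presentation 60 × 0.34 = 20.4
Sum = 57.07
57.07 is ≥ 56.5 and < 74.5 → Credit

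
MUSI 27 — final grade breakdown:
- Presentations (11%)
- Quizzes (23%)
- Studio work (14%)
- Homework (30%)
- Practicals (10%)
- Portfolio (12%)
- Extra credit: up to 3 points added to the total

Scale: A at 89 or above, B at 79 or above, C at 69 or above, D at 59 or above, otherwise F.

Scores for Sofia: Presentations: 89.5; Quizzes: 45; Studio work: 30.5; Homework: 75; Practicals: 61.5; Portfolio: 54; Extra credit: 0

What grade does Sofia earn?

D

Weighted total:
  Presentations 89.5 × 0.11 = 9.845
  Quizzes 45 × 0.23 = 10.35
  Studio work 30.5 × 0.14 = 4.27
  Homework 75 × 0.3 = 22.5
  Practicals 61.5 × 0.1 = 6.15
  Portfolio 54 × 0.12 = 6.48
Sum = 59.595
Extra credit: 59.595 + 0 = 59.595
59.595 is ≥ 59 and < 69 → D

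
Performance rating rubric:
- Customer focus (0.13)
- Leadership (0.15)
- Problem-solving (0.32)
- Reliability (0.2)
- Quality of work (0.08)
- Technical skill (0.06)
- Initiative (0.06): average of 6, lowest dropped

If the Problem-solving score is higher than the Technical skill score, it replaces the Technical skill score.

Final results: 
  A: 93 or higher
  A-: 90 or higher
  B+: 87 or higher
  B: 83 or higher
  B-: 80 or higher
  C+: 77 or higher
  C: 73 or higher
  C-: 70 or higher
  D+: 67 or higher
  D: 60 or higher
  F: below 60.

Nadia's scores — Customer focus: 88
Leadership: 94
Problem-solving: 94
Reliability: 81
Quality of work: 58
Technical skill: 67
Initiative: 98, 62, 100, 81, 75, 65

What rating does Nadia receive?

Initiative: drop 62 → average of remaining 5 = 419/5 = 83.8
Problem-solving (94) > Technical skill (67), so Technical skill counts as 94.
Weighted total:
  Customer focus 88 × 0.13 = 11.44
  Leadership 94 × 0.15 = 14.1
  Problem-solving 94 × 0.32 = 30.08
  Reliability 81 × 0.2 = 16.2
  Quality of work 58 × 0.08 = 4.64
  Technical skill 94 × 0.06 = 5.64
  Initiative 83.8 × 0.06 = 5.028
Sum = 87.128
87.128 is ≥ 87 and < 90 → B+

B+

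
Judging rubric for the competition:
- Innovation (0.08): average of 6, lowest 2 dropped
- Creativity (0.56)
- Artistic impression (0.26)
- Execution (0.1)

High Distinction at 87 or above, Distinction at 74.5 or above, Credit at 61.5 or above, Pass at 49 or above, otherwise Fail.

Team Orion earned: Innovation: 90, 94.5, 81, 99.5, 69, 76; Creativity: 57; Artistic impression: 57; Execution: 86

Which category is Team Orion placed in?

Credit

Innovation: drop 69, 76 → average of remaining 4 = 365/4 = 91.25
Weighted total:
  Innovation 91.25 × 0.08 = 7.3
  Creativity 57 × 0.56 = 31.92
  Artistic impression 57 × 0.26 = 14.82
  Execution 86 × 0.1 = 8.6
Sum = 62.64
62.64 is ≥ 61.5 and < 74.5 → Credit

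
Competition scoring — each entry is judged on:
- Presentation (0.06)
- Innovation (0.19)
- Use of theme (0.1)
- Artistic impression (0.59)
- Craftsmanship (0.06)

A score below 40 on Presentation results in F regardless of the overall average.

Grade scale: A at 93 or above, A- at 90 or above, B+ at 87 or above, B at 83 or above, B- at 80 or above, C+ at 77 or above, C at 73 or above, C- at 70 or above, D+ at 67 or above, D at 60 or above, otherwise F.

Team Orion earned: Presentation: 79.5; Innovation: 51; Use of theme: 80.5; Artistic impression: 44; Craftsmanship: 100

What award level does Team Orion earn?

F

Presentation score 79.5 ≥ 40: minimum met.
Weighted total:
  Presentation 79.5 × 0.06 = 4.77
  Innovation 51 × 0.19 = 9.69
  Use of theme 80.5 × 0.1 = 8.05
  Artistic impression 44 × 0.59 = 25.96
  Craftsmanship 100 × 0.06 = 6
Sum = 54.47
54.47 < 60 → F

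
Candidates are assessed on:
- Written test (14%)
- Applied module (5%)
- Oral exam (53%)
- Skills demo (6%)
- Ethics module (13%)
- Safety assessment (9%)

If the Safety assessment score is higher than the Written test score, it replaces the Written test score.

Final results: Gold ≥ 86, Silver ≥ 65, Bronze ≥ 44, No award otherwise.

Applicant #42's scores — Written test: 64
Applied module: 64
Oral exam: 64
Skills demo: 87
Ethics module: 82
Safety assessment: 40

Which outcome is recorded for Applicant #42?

Safety assessment (40) ≤ Written test (64), so Written test stays at 64.
Weighted total:
  Written test 64 × 0.14 = 8.96
  Applied module 64 × 0.05 = 3.2
  Oral exam 64 × 0.53 = 33.92
  Skills demo 87 × 0.06 = 5.22
  Ethics module 82 × 0.13 = 10.66
  Safety assessment 40 × 0.09 = 3.6
Sum = 65.56
65.56 is ≥ 65 and < 86 → Silver

Silver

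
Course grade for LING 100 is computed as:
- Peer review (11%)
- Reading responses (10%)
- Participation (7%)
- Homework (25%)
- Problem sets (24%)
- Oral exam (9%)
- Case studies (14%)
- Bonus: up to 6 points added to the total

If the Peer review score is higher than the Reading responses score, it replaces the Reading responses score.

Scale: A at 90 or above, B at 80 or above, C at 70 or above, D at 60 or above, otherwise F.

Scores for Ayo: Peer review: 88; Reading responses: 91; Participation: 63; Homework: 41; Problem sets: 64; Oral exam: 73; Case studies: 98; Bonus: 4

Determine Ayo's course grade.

C

Peer review (88) ≤ Reading responses (91), so Reading responses stays at 91.
Weighted total:
  Peer review 88 × 0.11 = 9.68
  Reading responses 91 × 0.1 = 9.1
  Participation 63 × 0.07 = 4.41
  Homework 41 × 0.25 = 10.25
  Problem sets 64 × 0.24 = 15.36
  Oral exam 73 × 0.09 = 6.57
  Case studies 98 × 0.14 = 13.72
Sum = 69.09
Bonus: 69.09 + 4 = 73.09
73.09 is ≥ 70 and < 80 → C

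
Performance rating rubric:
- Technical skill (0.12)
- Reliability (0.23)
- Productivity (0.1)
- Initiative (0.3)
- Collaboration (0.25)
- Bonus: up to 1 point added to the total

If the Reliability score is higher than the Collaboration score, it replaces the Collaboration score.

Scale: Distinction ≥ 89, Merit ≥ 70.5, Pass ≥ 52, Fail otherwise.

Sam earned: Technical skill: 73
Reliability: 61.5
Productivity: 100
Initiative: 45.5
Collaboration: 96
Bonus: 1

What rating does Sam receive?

Merit

Reliability (61.5) ≤ Collaboration (96), so Collaboration stays at 96.
Weighted total:
  Technical skill 73 × 0.12 = 8.76
  Reliability 61.5 × 0.23 = 14.145
  Productivity 100 × 0.1 = 10
  Initiative 45.5 × 0.3 = 13.65
  Collaboration 96 × 0.25 = 24
Sum = 70.555
Bonus: 70.555 + 1 = 71.555
71.555 is ≥ 70.5 and < 89 → Merit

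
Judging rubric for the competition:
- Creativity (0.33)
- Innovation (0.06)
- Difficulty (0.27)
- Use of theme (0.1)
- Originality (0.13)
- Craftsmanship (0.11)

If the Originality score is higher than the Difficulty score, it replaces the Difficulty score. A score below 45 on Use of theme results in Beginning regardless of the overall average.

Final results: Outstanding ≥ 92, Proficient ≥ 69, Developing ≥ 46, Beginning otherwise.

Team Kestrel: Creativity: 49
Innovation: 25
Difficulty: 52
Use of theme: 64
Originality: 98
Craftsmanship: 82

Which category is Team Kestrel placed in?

Originality (98) > Difficulty (52), so Difficulty counts as 98.
Use of theme score 64 ≥ 45: minimum met.
Weighted total:
  Creativity 49 × 0.33 = 16.17
  Innovation 25 × 0.06 = 1.5
  Difficulty 98 × 0.27 = 26.46
  Use of theme 64 × 0.1 = 6.4
  Originality 98 × 0.13 = 12.74
  Craftsmanship 82 × 0.11 = 9.02
Sum = 72.29
72.29 is ≥ 69 and < 92 → Proficient

Proficient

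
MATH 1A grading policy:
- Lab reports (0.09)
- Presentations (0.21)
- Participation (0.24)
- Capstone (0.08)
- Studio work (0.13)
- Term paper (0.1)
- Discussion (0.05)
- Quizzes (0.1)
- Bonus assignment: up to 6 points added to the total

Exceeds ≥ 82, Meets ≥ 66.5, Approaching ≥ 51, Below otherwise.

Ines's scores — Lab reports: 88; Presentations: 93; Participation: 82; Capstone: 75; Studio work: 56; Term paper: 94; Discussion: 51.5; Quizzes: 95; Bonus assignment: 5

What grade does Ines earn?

Exceeds

Weighted total:
  Lab reports 88 × 0.09 = 7.92
  Presentations 93 × 0.21 = 19.53
  Participation 82 × 0.24 = 19.68
  Capstone 75 × 0.08 = 6
  Studio work 56 × 0.13 = 7.28
  Term paper 94 × 0.1 = 9.4
  Discussion 51.5 × 0.05 = 2.575
  Quizzes 95 × 0.1 = 9.5
Sum = 81.885
Bonus assignment: 81.885 + 5 = 86.885
86.885 ≥ 82 → Exceeds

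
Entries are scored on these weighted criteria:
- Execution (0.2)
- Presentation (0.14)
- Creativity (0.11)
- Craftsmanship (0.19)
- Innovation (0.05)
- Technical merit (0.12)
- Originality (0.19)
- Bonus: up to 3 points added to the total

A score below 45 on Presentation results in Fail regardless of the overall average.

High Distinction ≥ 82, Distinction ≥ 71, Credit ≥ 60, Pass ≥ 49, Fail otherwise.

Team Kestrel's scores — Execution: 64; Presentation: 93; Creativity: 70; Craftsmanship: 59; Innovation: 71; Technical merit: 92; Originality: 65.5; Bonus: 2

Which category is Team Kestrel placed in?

Presentation score 93 ≥ 45: minimum met.
Weighted total:
  Execution 64 × 0.2 = 12.8
  Presentation 93 × 0.14 = 13.02
  Creativity 70 × 0.11 = 7.7
  Craftsmanship 59 × 0.19 = 11.21
  Innovation 71 × 0.05 = 3.55
  Technical merit 92 × 0.12 = 11.04
  Originality 65.5 × 0.19 = 12.445
Sum = 71.765
Bonus: 71.765 + 2 = 73.765
73.765 is ≥ 71 and < 82 → Distinction

Distinction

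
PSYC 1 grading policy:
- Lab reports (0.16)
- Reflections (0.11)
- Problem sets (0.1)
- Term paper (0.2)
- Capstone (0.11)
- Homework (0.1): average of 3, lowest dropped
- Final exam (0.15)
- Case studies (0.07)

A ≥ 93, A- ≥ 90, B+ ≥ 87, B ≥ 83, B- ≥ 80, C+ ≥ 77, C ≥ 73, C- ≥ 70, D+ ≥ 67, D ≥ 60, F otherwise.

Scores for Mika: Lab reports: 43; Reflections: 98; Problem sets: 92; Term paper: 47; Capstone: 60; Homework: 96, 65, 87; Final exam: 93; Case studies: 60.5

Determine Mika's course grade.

C-

Homework: drop 65 → average of remaining 2 = 183/2 = 91.5
Weighted total:
  Lab reports 43 × 0.16 = 6.88
  Reflections 98 × 0.11 = 10.78
  Problem sets 92 × 0.1 = 9.2
  Term paper 47 × 0.2 = 9.4
  Capstone 60 × 0.11 = 6.6
  Homework 91.5 × 0.1 = 9.15
  Final exam 93 × 0.15 = 13.95
  Case studies 60.5 × 0.07 = 4.235
Sum = 70.195
70.195 is ≥ 70 and < 73 → C-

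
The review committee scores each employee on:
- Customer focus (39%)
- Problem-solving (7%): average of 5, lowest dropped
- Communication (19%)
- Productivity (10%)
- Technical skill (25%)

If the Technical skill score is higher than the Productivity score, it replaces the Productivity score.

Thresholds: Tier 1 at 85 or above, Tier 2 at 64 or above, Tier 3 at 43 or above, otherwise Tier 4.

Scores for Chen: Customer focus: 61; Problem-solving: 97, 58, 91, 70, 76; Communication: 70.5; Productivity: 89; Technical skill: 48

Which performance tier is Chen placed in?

Tier 3

Problem-solving: drop 58 → average of remaining 4 = 334/4 = 83.5
Technical skill (48) ≤ Productivity (89), so Productivity stays at 89.
Weighted total:
  Customer focus 61 × 0.39 = 23.79
  Problem-solving 83.5 × 0.07 = 5.845
  Communication 70.5 × 0.19 = 13.395
  Productivity 89 × 0.1 = 8.9
  Technical skill 48 × 0.25 = 12
Sum = 63.93
63.93 is ≥ 43 and < 64 → Tier 3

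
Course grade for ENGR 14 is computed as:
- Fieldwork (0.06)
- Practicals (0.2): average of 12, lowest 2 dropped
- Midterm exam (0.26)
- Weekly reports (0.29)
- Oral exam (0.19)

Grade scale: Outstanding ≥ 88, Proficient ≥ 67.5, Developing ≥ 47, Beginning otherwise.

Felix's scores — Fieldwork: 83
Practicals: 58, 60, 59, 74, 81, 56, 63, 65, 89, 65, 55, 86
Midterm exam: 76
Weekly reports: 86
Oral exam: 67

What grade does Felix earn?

Proficient

Practicals: drop 55, 56 → average of remaining 10 = 700/10 = 70
Weighted total:
  Fieldwork 83 × 0.06 = 4.98
  Practicals 70 × 0.2 = 14
  Midterm exam 76 × 0.26 = 19.76
  Weekly reports 86 × 0.29 = 24.94
  Oral exam 67 × 0.19 = 12.73
Sum = 76.41
76.41 is ≥ 67.5 and < 88 → Proficient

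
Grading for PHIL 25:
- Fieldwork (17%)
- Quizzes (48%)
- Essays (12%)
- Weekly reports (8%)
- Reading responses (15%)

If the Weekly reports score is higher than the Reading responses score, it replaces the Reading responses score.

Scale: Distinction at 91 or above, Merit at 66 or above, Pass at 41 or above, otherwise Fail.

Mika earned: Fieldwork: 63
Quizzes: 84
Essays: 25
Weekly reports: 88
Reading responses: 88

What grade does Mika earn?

Weekly reports (88) ≤ Reading responses (88), so Reading responses stays at 88.
Weighted total:
  Fieldwork 63 × 0.17 = 10.71
  Quizzes 84 × 0.48 = 40.32
  Essays 25 × 0.12 = 3
  Weekly reports 88 × 0.08 = 7.04
  Reading responses 88 × 0.15 = 13.2
Sum = 74.27
74.27 is ≥ 66 and < 91 → Merit

Merit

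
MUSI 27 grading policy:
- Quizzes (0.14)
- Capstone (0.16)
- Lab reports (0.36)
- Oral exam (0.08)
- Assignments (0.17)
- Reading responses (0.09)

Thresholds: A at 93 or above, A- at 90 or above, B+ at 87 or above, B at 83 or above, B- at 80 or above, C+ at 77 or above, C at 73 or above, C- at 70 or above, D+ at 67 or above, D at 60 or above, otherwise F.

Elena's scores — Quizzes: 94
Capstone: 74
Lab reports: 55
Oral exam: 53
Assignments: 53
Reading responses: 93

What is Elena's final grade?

D

Weighted total:
  Quizzes 94 × 0.14 = 13.16
  Capstone 74 × 0.16 = 11.84
  Lab reports 55 × 0.36 = 19.8
  Oral exam 53 × 0.08 = 4.24
  Assignments 53 × 0.17 = 9.01
  Reading responses 93 × 0.09 = 8.37
Sum = 66.42
66.42 is ≥ 60 and < 67 → D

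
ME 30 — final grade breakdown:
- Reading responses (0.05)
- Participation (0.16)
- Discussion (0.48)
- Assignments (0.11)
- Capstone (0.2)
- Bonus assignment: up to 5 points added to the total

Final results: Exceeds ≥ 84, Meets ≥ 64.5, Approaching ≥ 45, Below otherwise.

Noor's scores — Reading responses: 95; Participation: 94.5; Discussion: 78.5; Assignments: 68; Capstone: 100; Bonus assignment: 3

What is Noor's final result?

Exceeds

Weighted total:
  Reading responses 95 × 0.05 = 4.75
  Participation 94.5 × 0.16 = 15.12
  Discussion 78.5 × 0.48 = 37.68
  Assignments 68 × 0.11 = 7.48
  Capstone 100 × 0.2 = 20
Sum = 85.03
Bonus assignment: 85.03 + 3 = 88.03
88.03 ≥ 84 → Exceeds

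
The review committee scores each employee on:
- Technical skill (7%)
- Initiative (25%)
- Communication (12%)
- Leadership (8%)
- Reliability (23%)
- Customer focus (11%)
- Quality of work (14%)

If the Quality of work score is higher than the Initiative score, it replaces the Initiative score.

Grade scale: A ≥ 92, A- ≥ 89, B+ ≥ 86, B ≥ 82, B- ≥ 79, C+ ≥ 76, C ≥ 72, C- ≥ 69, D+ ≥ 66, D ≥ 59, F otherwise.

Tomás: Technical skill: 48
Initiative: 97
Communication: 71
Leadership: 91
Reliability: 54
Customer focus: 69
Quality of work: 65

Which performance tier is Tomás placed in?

Quality of work (65) ≤ Initiative (97), so Initiative stays at 97.
Weighted total:
  Technical skill 48 × 0.07 = 3.36
  Initiative 97 × 0.25 = 24.25
  Communication 71 × 0.12 = 8.52
  Leadership 91 × 0.08 = 7.28
  Reliability 54 × 0.23 = 12.42
  Customer focus 69 × 0.11 = 7.59
  Quality of work 65 × 0.14 = 9.1
Sum = 72.52
72.52 is ≥ 72 and < 76 → C

C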